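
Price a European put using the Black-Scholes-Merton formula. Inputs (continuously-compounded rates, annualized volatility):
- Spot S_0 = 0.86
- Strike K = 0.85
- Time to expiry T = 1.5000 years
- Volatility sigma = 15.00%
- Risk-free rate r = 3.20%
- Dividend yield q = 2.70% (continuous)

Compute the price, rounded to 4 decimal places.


Answer: Price = 0.0523

Derivation:
d1 = (ln(S/K) + (r - q + 0.5*sigma^2) * T) / (sigma * sqrt(T)) = 0.19634587
d2 = d1 - sigma * sqrt(T) = 0.01263414
exp(-rT) = 0.95313379; exp(-qT) = 0.96030916
P = K * exp(-rT) * N(-d2) - S_0 * exp(-qT) * N(-d1)
N(-d1) = 0.42216973; N(-d2) = 0.49495984
P = 0.8500 * 0.95313379 * 0.49495984 - 0.8600 * 0.96030916 * 0.42216973 = 0.0523


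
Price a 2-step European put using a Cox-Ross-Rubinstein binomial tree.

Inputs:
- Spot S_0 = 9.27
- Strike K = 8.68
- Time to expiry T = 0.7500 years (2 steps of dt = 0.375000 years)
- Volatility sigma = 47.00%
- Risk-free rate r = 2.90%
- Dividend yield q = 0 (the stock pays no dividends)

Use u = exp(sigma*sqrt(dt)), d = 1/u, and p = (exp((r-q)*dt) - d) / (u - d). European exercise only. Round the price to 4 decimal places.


Answer: Price = V(0,0) = 1.0364

Derivation:
dt = T/N = 0.375000
u = exp(sigma*sqrt(dt)) = 1.333511; d = 1/u = 0.749900
p = (exp((r-q)*dt) - d) / (u - d) = 0.447275
Discount per step: exp(-r*dt) = 0.989184
Stock lattice S(k, i) with i counting down-moves:
  k=0: S(0,0) = 9.2700
  k=1: S(1,0) = 12.3616; S(1,1) = 6.9516
  k=2: S(2,0) = 16.4844; S(2,1) = 9.2700; S(2,2) = 5.2130
Terminal payoffs V(N, i) = max(K - S_T, 0):
  V(2,0) = 0.000000; V(2,1) = 0.000000; V(2,2) = 3.467012
Backward induction: V(k, i) = exp(-r*dt) * [p * V(k+1, i) + (1-p) * V(k+1, i+1)].
  V(1,0) = exp(-r*dt) * [p*0.000000 + (1-p)*0.000000] = 0.000000
  V(1,1) = exp(-r*dt) * [p*0.000000 + (1-p)*3.467012] = 1.895579
  V(0,0) = exp(-r*dt) * [p*0.000000 + (1-p)*1.895579] = 1.036402


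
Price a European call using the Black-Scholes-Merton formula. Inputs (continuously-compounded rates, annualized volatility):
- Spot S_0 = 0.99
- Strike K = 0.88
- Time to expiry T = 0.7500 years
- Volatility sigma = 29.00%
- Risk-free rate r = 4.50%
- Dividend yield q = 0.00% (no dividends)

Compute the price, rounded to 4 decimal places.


d1 = (ln(S/K) + (r - q + 0.5*sigma^2) * T) / (sigma * sqrt(T)) = 0.72893671
d2 = d1 - sigma * sqrt(T) = 0.47778934
exp(-rT) = 0.96681318; exp(-qT) = 1.00000000
C = S_0 * exp(-qT) * N(d1) - K * exp(-rT) * N(d2)
N(d1) = 0.76697981; N(d2) = 0.68359993
C = 0.9900 * 1.00000000 * 0.76697981 - 0.8800 * 0.96681318 * 0.68359993 = 0.1777

Answer: Price = 0.1777


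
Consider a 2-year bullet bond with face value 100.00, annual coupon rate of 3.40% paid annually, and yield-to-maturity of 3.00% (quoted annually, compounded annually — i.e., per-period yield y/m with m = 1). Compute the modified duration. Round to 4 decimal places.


Coupon per period c = face * coupon_rate / m = 3.400000
Periods per year m = 1; per-period yield y/m = 0.030000
Number of cashflows N = 2
Cashflows (t years, CF_t, discount factor 1/(1+y/m)^(m*t), PV):
  t = 1.0000: CF_t = 3.400000, DF = 0.970874, PV = 3.300971
  t = 2.0000: CF_t = 103.400000, DF = 0.942596, PV = 97.464417
Price P = sum_t PV_t = 100.765388
First compute Macaulay numerator sum_t t * PV_t:
  t * PV_t at t = 1.0000: 3.300971
  t * PV_t at t = 2.0000: 194.928834
Macaulay duration D = 198.229805 / 100.765388 = 1.967241
Modified duration = D / (1 + y/m) = 1.967241 / (1 + 0.030000) = 1.909943

Answer: Modified duration = 1.9099


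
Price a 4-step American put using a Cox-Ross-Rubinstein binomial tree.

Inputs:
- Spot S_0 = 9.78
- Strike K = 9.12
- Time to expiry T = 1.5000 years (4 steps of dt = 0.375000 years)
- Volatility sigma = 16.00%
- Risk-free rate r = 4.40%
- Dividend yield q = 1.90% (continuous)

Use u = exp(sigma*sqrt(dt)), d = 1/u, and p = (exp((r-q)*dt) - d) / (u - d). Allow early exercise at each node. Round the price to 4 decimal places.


dt = T/N = 0.375000
u = exp(sigma*sqrt(dt)) = 1.102940; d = 1/u = 0.906667
p = (exp((r-q)*dt) - d) / (u - d) = 0.523514
Discount per step: exp(-r*dt) = 0.983635
Stock lattice S(k, i) with i counting down-moves:
  k=0: S(0,0) = 9.7800
  k=1: S(1,0) = 10.7868; S(1,1) = 8.8672
  k=2: S(2,0) = 11.8971; S(2,1) = 9.7800; S(2,2) = 8.0396
  k=3: S(3,0) = 13.1218; S(3,1) = 10.7868; S(3,2) = 8.8672; S(3,3) = 7.2893
  k=4: S(4,0) = 14.4726; S(4,1) = 11.8971; S(4,2) = 9.7800; S(4,3) = 8.0396; S(4,4) = 6.6089
Terminal payoffs V(N, i) = max(K - S_T, 0):
  V(4,0) = 0.000000; V(4,1) = 0.000000; V(4,2) = 0.000000; V(4,3) = 1.080392; V(4,4) = 2.511074
Backward induction: V(k, i) = exp(-r*dt) * [p * V(k+1, i) + (1-p) * V(k+1, i+1)]; then take max(V_cont, immediate exercise) for American.
  V(3,0) = exp(-r*dt) * [p*0.000000 + (1-p)*0.000000] = 0.000000; exercise = 0.000000; V(3,0) = max -> 0.000000
  V(3,1) = exp(-r*dt) * [p*0.000000 + (1-p)*0.000000] = 0.000000; exercise = 0.000000; V(3,1) = max -> 0.000000
  V(3,2) = exp(-r*dt) * [p*0.000000 + (1-p)*1.080392] = 0.506367; exercise = 0.252793; V(3,2) = max -> 0.506367
  V(3,3) = exp(-r*dt) * [p*1.080392 + (1-p)*2.511074] = 1.733256; exercise = 1.830750; V(3,3) = max -> 1.830750
  V(2,0) = exp(-r*dt) * [p*0.000000 + (1-p)*0.000000] = 0.000000; exercise = 0.000000; V(2,0) = max -> 0.000000
  V(2,1) = exp(-r*dt) * [p*0.000000 + (1-p)*0.506367] = 0.237328; exercise = 0.000000; V(2,1) = max -> 0.237328
  V(2,2) = exp(-r*dt) * [p*0.506367 + (1-p)*1.830750] = 1.118803; exercise = 1.080392; V(2,2) = max -> 1.118803
  V(1,0) = exp(-r*dt) * [p*0.000000 + (1-p)*0.237328] = 0.111233; exercise = 0.000000; V(1,0) = max -> 0.111233
  V(1,1) = exp(-r*dt) * [p*0.237328 + (1-p)*1.118803] = 0.646581; exercise = 0.252793; V(1,1) = max -> 0.646581
  V(0,0) = exp(-r*dt) * [p*0.111233 + (1-p)*0.646581] = 0.360324; exercise = 0.000000; V(0,0) = max -> 0.360324

Answer: Price = V(0,0) = 0.3603


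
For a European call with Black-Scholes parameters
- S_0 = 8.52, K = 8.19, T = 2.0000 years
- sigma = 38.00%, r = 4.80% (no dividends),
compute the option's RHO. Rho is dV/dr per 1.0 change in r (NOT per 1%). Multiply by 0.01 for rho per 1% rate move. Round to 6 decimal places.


Answer: Rho = 7.342036

Derivation:
d1 = 0.5208445145; d2 = -0.0165566392
phi(d1) = 0.3483393825; exp(-qT) = 1.0000000000; exp(-rT) = 0.9084640161
N(d2) = 0.4933951583
Rho = K*T*exp(-rT)*N(d2) = 8.1900 * 2.0000 * 0.9084640161 * 0.4933951583 = 7.342036


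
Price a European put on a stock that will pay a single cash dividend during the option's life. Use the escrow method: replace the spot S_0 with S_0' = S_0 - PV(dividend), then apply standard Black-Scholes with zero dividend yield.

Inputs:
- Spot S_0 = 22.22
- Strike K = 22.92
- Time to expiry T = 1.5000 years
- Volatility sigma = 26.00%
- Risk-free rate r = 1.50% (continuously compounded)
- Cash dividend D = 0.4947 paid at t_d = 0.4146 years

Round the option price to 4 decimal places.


Answer: Price = 3.1457

Derivation:
PV(D) = D * exp(-r * t_d) = 0.4947 * 0.99380030 = 0.49163301
S_0' = S_0 - PV(D) = 22.2200 - 0.49163301 = 21.72836699
d1 = (ln(S_0'/K) + (r + sigma^2/2)*T) / (sigma*sqrt(T)) = 0.06220683
d2 = d1 - sigma*sqrt(T) = -0.25622683
exp(-rT) = 0.97775124
N(-d1) = 0.47519906; N(-d2) = 0.60111216
P = K * exp(-rT) * N(-d2) - S_0' * N(-d1) = 22.9200 * 0.97775124 * 0.60111216 - 21.72836699 * 0.47519906 = 3.1457


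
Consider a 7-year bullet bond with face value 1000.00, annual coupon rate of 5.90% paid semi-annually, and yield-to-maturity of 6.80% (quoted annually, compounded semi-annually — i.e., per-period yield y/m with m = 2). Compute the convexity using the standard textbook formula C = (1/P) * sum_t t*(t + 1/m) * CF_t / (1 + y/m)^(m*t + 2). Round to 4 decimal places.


Answer: Convexity = 38.0504

Derivation:
Coupon per period c = face * coupon_rate / m = 29.500000
Periods per year m = 2; per-period yield y/m = 0.034000
Number of cashflows N = 14
Cashflows (t years, CF_t, discount factor 1/(1+y/m)^(m*t), PV):
  t = 0.5000: CF_t = 29.500000, DF = 0.967118, PV = 28.529981
  t = 1.0000: CF_t = 29.500000, DF = 0.935317, PV = 27.591858
  t = 1.5000: CF_t = 29.500000, DF = 0.904562, PV = 26.684582
  t = 2.0000: CF_t = 29.500000, DF = 0.874818, PV = 25.807139
  t = 2.5000: CF_t = 29.500000, DF = 0.846052, PV = 24.958548
  t = 3.0000: CF_t = 29.500000, DF = 0.818233, PV = 24.137861
  t = 3.5000: CF_t = 29.500000, DF = 0.791327, PV = 23.344160
  t = 4.0000: CF_t = 29.500000, DF = 0.765307, PV = 22.576557
  t = 4.5000: CF_t = 29.500000, DF = 0.740142, PV = 21.834194
  t = 5.0000: CF_t = 29.500000, DF = 0.715805, PV = 21.116242
  t = 5.5000: CF_t = 29.500000, DF = 0.692268, PV = 20.421897
  t = 6.0000: CF_t = 29.500000, DF = 0.669505, PV = 19.750384
  t = 6.5000: CF_t = 29.500000, DF = 0.647490, PV = 19.100952
  t = 7.0000: CF_t = 1029.500000, DF = 0.626199, PV = 644.672001
Price P = sum_t PV_t = 950.526355
Convexity numerator sum_t t*(t + 1/m) * CF_t / (1+y/m)^(m*t + 2):
  t = 0.5000: term = 13.342291
  t = 1.0000: term = 38.710708
  t = 1.5000: term = 74.875645
  t = 2.0000: term = 120.689305
  t = 2.5000: term = 175.081197
  t = 3.0000: term = 237.053846
  t = 3.5000: term = 305.678718
  t = 4.0000: term = 380.092354
  t = 4.5000: term = 459.492691
  t = 5.0000: term = 543.135569
  t = 5.5000: term = 630.331414
  t = 6.0000: term = 720.442095
  t = 6.5000: term = 812.877928
  t = 7.0000: term = 31656.072670
Convexity = (1/P) * sum = 36167.876432 / 950.526355 = 38.050367


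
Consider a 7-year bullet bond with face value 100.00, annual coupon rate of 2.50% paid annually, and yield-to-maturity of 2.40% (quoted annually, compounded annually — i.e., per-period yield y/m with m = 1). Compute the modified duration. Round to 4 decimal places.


Coupon per period c = face * coupon_rate / m = 2.500000
Periods per year m = 1; per-period yield y/m = 0.024000
Number of cashflows N = 7
Cashflows (t years, CF_t, discount factor 1/(1+y/m)^(m*t), PV):
  t = 1.0000: CF_t = 2.500000, DF = 0.976562, PV = 2.441406
  t = 2.0000: CF_t = 2.500000, DF = 0.953674, PV = 2.384186
  t = 3.0000: CF_t = 2.500000, DF = 0.931323, PV = 2.328306
  t = 4.0000: CF_t = 2.500000, DF = 0.909495, PV = 2.273737
  t = 5.0000: CF_t = 2.500000, DF = 0.888178, PV = 2.220446
  t = 6.0000: CF_t = 2.500000, DF = 0.867362, PV = 2.168404
  t = 7.0000: CF_t = 102.500000, DF = 0.847033, PV = 86.820877
Price P = sum_t PV_t = 100.637363
First compute Macaulay numerator sum_t t * PV_t:
  t * PV_t at t = 1.0000: 2.441406
  t * PV_t at t = 2.0000: 4.768372
  t * PV_t at t = 3.0000: 6.984919
  t * PV_t at t = 4.0000: 9.094947
  t * PV_t at t = 5.0000: 11.102230
  t * PV_t at t = 6.0000: 13.010426
  t * PV_t at t = 7.0000: 607.746140
Macaulay duration D = 655.148440 / 100.637363 = 6.509992
Modified duration = D / (1 + y/m) = 6.509992 / (1 + 0.024000) = 6.357414

Answer: Modified duration = 6.3574


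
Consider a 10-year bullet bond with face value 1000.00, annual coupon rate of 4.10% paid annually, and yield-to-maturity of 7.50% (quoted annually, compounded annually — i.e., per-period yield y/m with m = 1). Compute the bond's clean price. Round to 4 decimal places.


Coupon per period c = face * coupon_rate / m = 41.000000
Periods per year m = 1; per-period yield y/m = 0.075000
Number of cashflows N = 10
Cashflows (t years, CF_t, discount factor 1/(1+y/m)^(m*t), PV):
  t = 1.0000: CF_t = 41.000000, DF = 0.930233, PV = 38.139535
  t = 2.0000: CF_t = 41.000000, DF = 0.865333, PV = 35.478637
  t = 3.0000: CF_t = 41.000000, DF = 0.804961, PV = 33.003383
  t = 4.0000: CF_t = 41.000000, DF = 0.748801, PV = 30.700822
  t = 5.0000: CF_t = 41.000000, DF = 0.696559, PV = 28.558904
  t = 6.0000: CF_t = 41.000000, DF = 0.647962, PV = 26.566422
  t = 7.0000: CF_t = 41.000000, DF = 0.602755, PV = 24.712951
  t = 8.0000: CF_t = 41.000000, DF = 0.560702, PV = 22.988792
  t = 9.0000: CF_t = 41.000000, DF = 0.521583, PV = 21.384922
  t = 10.0000: CF_t = 1041.000000, DF = 0.485194, PV = 505.086879
Price P = sum_t PV_t = 766.621247

Answer: Price = 766.6212


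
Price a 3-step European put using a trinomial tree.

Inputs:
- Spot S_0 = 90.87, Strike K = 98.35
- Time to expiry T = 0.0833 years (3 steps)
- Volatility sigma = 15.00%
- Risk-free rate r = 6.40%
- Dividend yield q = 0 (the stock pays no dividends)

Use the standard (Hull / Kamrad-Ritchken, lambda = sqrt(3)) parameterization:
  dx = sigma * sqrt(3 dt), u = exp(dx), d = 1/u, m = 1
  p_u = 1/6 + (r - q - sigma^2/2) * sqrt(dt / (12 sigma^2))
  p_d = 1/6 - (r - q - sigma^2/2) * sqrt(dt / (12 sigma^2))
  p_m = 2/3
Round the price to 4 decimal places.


dt = T/N = 0.027767; dx = sigma*sqrt(3*dt) = 0.043293
u = exp(dx) = 1.044243; d = 1/u = 0.957631
p_u = 0.183583, p_m = 0.666667, p_d = 0.149750
Discount per step: exp(-r*dt) = 0.998225
Stock lattice S(k, j) with j the centered position index:
  k=0: S(0,+0) = 90.8700
  k=1: S(1,-1) = 87.0199; S(1,+0) = 90.8700; S(1,+1) = 94.8904
  k=2: S(2,-2) = 83.3330; S(2,-1) = 87.0199; S(2,+0) = 90.8700; S(2,+1) = 94.8904; S(2,+2) = 99.0887
  k=3: S(3,-3) = 79.8023; S(3,-2) = 83.3330; S(3,-1) = 87.0199; S(3,+0) = 90.8700; S(3,+1) = 94.8904; S(3,+2) = 99.0887; S(3,+3) = 103.4727
Terminal payoffs V(N, j) = max(K - S_T, 0):
  V(3,-3) = 18.547719; V(3,-2) = 15.016994; V(3,-1) = 11.330059; V(3,+0) = 7.480000; V(3,+1) = 3.459602; V(3,+2) = 0.000000; V(3,+3) = 0.000000
Backward induction: V(k, j) = exp(-r*dt) * [p_u * V(k+1, j+1) + p_m * V(k+1, j) + p_d * V(k+1, j-1)]
  V(2,-2) = exp(-r*dt) * [p_u*11.330059 + p_m*15.016994 + p_d*18.547719] = 14.842464
  V(2,-1) = exp(-r*dt) * [p_u*7.480000 + p_m*11.330059 + p_d*15.016994] = 11.155532
  V(2,+0) = exp(-r*dt) * [p_u*3.459602 + p_m*7.480000 + p_d*11.330059] = 7.305478
  V(2,+1) = exp(-r*dt) * [p_u*0.000000 + p_m*3.459602 + p_d*7.480000] = 3.420451
  V(2,+2) = exp(-r*dt) * [p_u*0.000000 + p_m*0.000000 + p_d*3.459602] = 0.517157
  V(1,-1) = exp(-r*dt) * [p_u*7.305478 + p_m*11.155532 + p_d*14.842464] = 10.981316
  V(1,+0) = exp(-r*dt) * [p_u*3.420451 + p_m*7.305478 + p_d*11.155532] = 7.156073
  V(1,+1) = exp(-r*dt) * [p_u*0.517157 + p_m*3.420451 + p_d*7.305478] = 3.463081
  V(0,+0) = exp(-r*dt) * [p_u*3.463081 + p_m*7.156073 + p_d*10.981316] = 7.038416

Answer: Price = V(0,0) = 7.0384


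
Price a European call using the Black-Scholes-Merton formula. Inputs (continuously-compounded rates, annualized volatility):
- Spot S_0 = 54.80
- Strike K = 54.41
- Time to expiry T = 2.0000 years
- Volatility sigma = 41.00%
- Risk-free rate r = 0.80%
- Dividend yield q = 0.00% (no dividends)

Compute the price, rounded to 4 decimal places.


Answer: Price = 12.9943

Derivation:
d1 = (ln(S/K) + (r - q + 0.5*sigma^2) * T) / (sigma * sqrt(T)) = 0.32982605
d2 = d1 - sigma * sqrt(T) = -0.25000151
exp(-rT) = 0.98412732; exp(-qT) = 1.00000000
C = S_0 * exp(-qT) * N(d1) - K * exp(-rT) * N(d2)
N(d1) = 0.62923430; N(d2) = 0.40129309
C = 54.8000 * 1.00000000 * 0.62923430 - 54.4100 * 0.98412732 * 0.40129309 = 12.9943


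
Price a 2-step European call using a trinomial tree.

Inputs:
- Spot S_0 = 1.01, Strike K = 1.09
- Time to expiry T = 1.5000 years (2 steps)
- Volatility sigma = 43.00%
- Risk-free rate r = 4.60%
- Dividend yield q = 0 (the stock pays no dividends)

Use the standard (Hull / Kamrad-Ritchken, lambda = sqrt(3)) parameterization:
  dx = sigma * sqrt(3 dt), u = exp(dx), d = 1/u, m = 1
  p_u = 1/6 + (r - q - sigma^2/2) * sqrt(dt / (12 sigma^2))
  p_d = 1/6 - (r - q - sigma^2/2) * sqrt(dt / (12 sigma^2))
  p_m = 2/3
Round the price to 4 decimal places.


Answer: Price = V(0,0) = 0.1921

Derivation:
dt = T/N = 0.750000; dx = sigma*sqrt(3*dt) = 0.645000
u = exp(dx) = 1.905987; d = 1/u = 0.524663
p_u = 0.139661, p_m = 0.666667, p_d = 0.193672
Discount per step: exp(-r*dt) = 0.966088
Stock lattice S(k, j) with j the centered position index:
  k=0: S(0,+0) = 1.0100
  k=1: S(1,-1) = 0.5299; S(1,+0) = 1.0100; S(1,+1) = 1.9250
  k=2: S(2,-2) = 0.2780; S(2,-1) = 0.5299; S(2,+0) = 1.0100; S(2,+1) = 1.9250; S(2,+2) = 3.6691
Terminal payoffs V(N, j) = max(S_T - K, 0):
  V(2,-2) = 0.000000; V(2,-1) = 0.000000; V(2,+0) = 0.000000; V(2,+1) = 0.835047; V(2,+2) = 2.579114
Backward induction: V(k, j) = exp(-r*dt) * [p_u * V(k+1, j+1) + p_m * V(k+1, j) + p_d * V(k+1, j-1)]
  V(1,-1) = exp(-r*dt) * [p_u*0.000000 + p_m*0.000000 + p_d*0.000000] = 0.000000
  V(1,+0) = exp(-r*dt) * [p_u*0.835047 + p_m*0.000000 + p_d*0.000000] = 0.112668
  V(1,+1) = exp(-r*dt) * [p_u*2.579114 + p_m*0.835047 + p_d*0.000000] = 0.885806
  V(0,+0) = exp(-r*dt) * [p_u*0.885806 + p_m*0.112668 + p_d*0.000000] = 0.192082


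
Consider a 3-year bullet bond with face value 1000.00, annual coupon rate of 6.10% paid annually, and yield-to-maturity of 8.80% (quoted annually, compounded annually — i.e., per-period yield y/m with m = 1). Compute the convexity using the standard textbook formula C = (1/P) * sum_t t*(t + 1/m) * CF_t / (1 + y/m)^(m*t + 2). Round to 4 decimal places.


Coupon per period c = face * coupon_rate / m = 61.000000
Periods per year m = 1; per-period yield y/m = 0.088000
Number of cashflows N = 3
Cashflows (t years, CF_t, discount factor 1/(1+y/m)^(m*t), PV):
  t = 1.0000: CF_t = 61.000000, DF = 0.919118, PV = 56.066176
  t = 2.0000: CF_t = 61.000000, DF = 0.844777, PV = 51.531412
  t = 3.0000: CF_t = 1061.000000, DF = 0.776450, PV = 823.813108
Price P = sum_t PV_t = 931.410697
Convexity numerator sum_t t*(t + 1/m) * CF_t / (1+y/m)^(m*t + 2):
  t = 1.0000: term = 94.726861
  t = 2.0000: term = 261.195388
  t = 3.0000: term = 8351.262853
Convexity = (1/P) * sum = 8707.185101 / 931.410697 = 9.348384

Answer: Convexity = 9.3484


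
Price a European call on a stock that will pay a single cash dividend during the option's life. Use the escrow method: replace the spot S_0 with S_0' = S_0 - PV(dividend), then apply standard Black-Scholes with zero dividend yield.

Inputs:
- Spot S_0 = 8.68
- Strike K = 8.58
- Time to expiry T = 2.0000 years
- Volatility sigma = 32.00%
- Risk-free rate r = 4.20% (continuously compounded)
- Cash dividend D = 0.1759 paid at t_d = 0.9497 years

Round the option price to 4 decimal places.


PV(D) = D * exp(-r * t_d) = 0.1759 * 0.96089763 = 0.16902189
S_0' = S_0 - PV(D) = 8.6800 - 0.16902189 = 8.51097811
d1 = (ln(S_0'/K) + (r + sigma^2/2)*T) / (sigma*sqrt(T)) = 0.39404179
d2 = d1 - sigma*sqrt(T) = -0.05850655
exp(-rT) = 0.91943126
N(d1) = 0.65322491; N(d2) = 0.47667257
C = S_0' * N(d1) - K * exp(-rT) * N(d2) = 8.51097811 * 0.65322491 - 8.5800 * 0.91943126 * 0.47667257 = 1.7992

Answer: Price = 1.7992


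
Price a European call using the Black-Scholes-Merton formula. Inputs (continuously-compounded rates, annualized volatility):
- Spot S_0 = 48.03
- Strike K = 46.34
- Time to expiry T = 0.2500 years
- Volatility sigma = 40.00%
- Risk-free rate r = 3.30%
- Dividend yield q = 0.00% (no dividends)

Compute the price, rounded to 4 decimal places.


Answer: Price = 4.8689

Derivation:
d1 = (ln(S/K) + (r - q + 0.5*sigma^2) * T) / (sigma * sqrt(T)) = 0.32035148
d2 = d1 - sigma * sqrt(T) = 0.12035148
exp(-rT) = 0.99178394; exp(-qT) = 1.00000000
C = S_0 * exp(-qT) * N(d1) - K * exp(-rT) * N(d2)
N(d1) = 0.62564905; N(d2) = 0.54789764
C = 48.0300 * 1.00000000 * 0.62564905 - 46.3400 * 0.99178394 * 0.54789764 = 4.8689


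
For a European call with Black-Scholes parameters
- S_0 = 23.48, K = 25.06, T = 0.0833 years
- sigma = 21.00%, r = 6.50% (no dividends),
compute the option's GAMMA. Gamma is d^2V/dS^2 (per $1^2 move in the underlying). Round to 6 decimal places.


d1 = -0.9548427838; d2 = -1.0154524365
phi(d1) = 0.2528899401; exp(-qT) = 1.0000000000; exp(-rT) = 0.9946001320
Gamma = exp(-qT) * phi(d1) / (S * sigma * sqrt(T)) = 1.0000000000 * 0.2528899401 / (23.4800 * 0.2100 * 0.2886173938) = 0.177702

Answer: Gamma = 0.177702


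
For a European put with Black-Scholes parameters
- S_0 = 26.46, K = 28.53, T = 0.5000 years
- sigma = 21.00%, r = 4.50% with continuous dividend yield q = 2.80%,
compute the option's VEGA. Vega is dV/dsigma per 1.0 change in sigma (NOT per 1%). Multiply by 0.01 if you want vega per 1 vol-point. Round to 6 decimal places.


d1 = -0.3757565876; d2 = -0.5242490116
phi(d1) = 0.3717494996; exp(-qT) = 0.9860975443; exp(-rT) = 0.9777512372
Vega = S * exp(-qT) * phi(d1) * sqrt(T) = 26.4600 * 0.9860975443 * 0.3717494996 * 0.7071067812 = 6.858752

Answer: Vega = 6.858752


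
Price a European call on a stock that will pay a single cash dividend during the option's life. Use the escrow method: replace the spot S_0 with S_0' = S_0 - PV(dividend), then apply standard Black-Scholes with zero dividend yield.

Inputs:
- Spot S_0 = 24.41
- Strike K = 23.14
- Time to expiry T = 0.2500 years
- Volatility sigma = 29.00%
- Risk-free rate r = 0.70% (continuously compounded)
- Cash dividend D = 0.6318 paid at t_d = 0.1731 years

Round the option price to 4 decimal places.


Answer: Price = 1.7213

Derivation:
PV(D) = D * exp(-r * t_d) = 0.6318 * 0.99878903 = 0.63103491
S_0' = S_0 - PV(D) = 24.4100 - 0.63103491 = 23.77896509
d1 = (ln(S_0'/K) + (r + sigma^2/2)*T) / (sigma*sqrt(T)) = 0.27242171
d2 = d1 - sigma*sqrt(T) = 0.12742171
exp(-rT) = 0.99825153
N(d1) = 0.60735111; N(d2) = 0.55069668
C = S_0' * N(d1) - K * exp(-rT) * N(d2) = 23.77896509 * 0.60735111 - 23.1400 * 0.99825153 * 0.55069668 = 1.7213


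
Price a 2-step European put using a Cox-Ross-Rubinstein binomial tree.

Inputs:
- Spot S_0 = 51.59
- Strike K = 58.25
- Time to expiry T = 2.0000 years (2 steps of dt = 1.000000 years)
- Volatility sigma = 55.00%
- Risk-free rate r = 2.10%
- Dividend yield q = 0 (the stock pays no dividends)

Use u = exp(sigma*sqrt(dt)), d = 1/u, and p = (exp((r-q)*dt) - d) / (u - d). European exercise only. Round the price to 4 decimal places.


Answer: Price = V(0,0) = 17.9571

Derivation:
dt = T/N = 1.000000
u = exp(sigma*sqrt(dt)) = 1.733253; d = 1/u = 0.576950
p = (exp((r-q)*dt) - d) / (u - d) = 0.384218
Discount per step: exp(-r*dt) = 0.979219
Stock lattice S(k, i) with i counting down-moves:
  k=0: S(0,0) = 51.5900
  k=1: S(1,0) = 89.4185; S(1,1) = 29.7648
  k=2: S(2,0) = 154.9849; S(2,1) = 51.5900; S(2,2) = 17.1728
Terminal payoffs V(N, i) = max(K - S_T, 0):
  V(2,0) = 0.000000; V(2,1) = 6.660000; V(2,2) = 41.077181
Backward induction: V(k, i) = exp(-r*dt) * [p * V(k+1, i) + (1-p) * V(k+1, i+1)].
  V(1,0) = exp(-r*dt) * [p*0.000000 + (1-p)*6.660000] = 4.015884
  V(1,1) = exp(-r*dt) * [p*6.660000 + (1-p)*41.077181] = 27.274664
  V(0,0) = exp(-r*dt) * [p*4.015884 + (1-p)*27.274664] = 17.957140


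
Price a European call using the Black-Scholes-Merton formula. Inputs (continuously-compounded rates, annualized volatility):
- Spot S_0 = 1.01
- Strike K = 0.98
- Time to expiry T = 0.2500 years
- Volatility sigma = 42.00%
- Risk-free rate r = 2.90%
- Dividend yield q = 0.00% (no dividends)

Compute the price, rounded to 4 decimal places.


Answer: Price = 0.1028

Derivation:
d1 = (ln(S/K) + (r - q + 0.5*sigma^2) * T) / (sigma * sqrt(T)) = 0.28310971
d2 = d1 - sigma * sqrt(T) = 0.07310971
exp(-rT) = 0.99277622; exp(-qT) = 1.00000000
C = S_0 * exp(-qT) * N(d1) - K * exp(-rT) * N(d2)
N(d1) = 0.61145363; N(d2) = 0.52914059
C = 1.0100 * 1.00000000 * 0.61145363 - 0.9800 * 0.99277622 * 0.52914059 = 0.1028


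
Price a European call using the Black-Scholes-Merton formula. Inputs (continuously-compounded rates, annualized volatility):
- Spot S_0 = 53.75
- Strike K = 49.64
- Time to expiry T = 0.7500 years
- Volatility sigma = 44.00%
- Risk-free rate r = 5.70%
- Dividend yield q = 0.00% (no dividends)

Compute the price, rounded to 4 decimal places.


Answer: Price = 11.1336

Derivation:
d1 = (ln(S/K) + (r - q + 0.5*sigma^2) * T) / (sigma * sqrt(T)) = 0.51147121
d2 = d1 - sigma * sqrt(T) = 0.13042003
exp(-rT) = 0.95815090; exp(-qT) = 1.00000000
C = S_0 * exp(-qT) * N(d1) - K * exp(-rT) * N(d2)
N(d1) = 0.69548943; N(d2) = 0.55188294
C = 53.7500 * 1.00000000 * 0.69548943 - 49.6400 * 0.95815090 * 0.55188294 = 11.1336


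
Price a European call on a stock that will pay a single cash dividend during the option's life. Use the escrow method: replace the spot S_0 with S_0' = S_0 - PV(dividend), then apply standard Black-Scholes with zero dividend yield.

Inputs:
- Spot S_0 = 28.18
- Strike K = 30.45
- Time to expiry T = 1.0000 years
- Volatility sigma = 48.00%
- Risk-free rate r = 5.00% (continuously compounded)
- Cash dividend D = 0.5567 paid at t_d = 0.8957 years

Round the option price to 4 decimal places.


Answer: Price = 4.7350

Derivation:
PV(D) = D * exp(-r * t_d) = 0.5567 * 0.95620304 = 0.53231823
S_0' = S_0 - PV(D) = 28.1800 - 0.53231823 = 27.64768177
d1 = (ln(S_0'/K) + (r + sigma^2/2)*T) / (sigma*sqrt(T)) = 0.14303310
d2 = d1 - sigma*sqrt(T) = -0.33696690
exp(-rT) = 0.95122942
N(d1) = 0.55686798; N(d2) = 0.36807093
C = S_0' * N(d1) - K * exp(-rT) * N(d2) = 27.64768177 * 0.55686798 - 30.4500 * 0.95122942 * 0.36807093 = 4.7350


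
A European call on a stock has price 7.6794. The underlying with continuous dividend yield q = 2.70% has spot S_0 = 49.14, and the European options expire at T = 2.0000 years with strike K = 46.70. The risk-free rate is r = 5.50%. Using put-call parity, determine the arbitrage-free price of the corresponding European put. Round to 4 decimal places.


Put-call parity: C - P = S_0 * exp(-qT) - K * exp(-rT).
S_0 * exp(-qT) = 49.1400 * 0.94743211 = 46.55681371
K * exp(-rT) = 46.7000 * 0.89583414 = 41.83545412
P = C - S*exp(-qT) + K*exp(-rT)
P = 7.6794 - 46.55681371 + 41.83545412 = 2.9580

Answer: Put price = 2.9580


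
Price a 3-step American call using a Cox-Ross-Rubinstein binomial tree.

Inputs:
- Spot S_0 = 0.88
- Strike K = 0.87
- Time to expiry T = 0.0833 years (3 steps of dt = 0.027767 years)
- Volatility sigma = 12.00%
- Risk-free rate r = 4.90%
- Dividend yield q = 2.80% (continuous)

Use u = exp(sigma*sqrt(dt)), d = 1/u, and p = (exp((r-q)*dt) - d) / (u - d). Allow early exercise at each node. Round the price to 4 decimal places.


dt = T/N = 0.027767
u = exp(sigma*sqrt(dt)) = 1.020197; d = 1/u = 0.980203
p = (exp((r-q)*dt) - d) / (u - d) = 0.509585
Discount per step: exp(-r*dt) = 0.998640
Stock lattice S(k, i) with i counting down-moves:
  k=0: S(0,0) = 0.8800
  k=1: S(1,0) = 0.8978; S(1,1) = 0.8626
  k=2: S(2,0) = 0.9159; S(2,1) = 0.8800; S(2,2) = 0.8455
  k=3: S(3,0) = 0.9344; S(3,1) = 0.8978; S(3,2) = 0.8626; S(3,3) = 0.8288
Terminal payoffs V(N, i) = max(S_T - K, 0):
  V(3,0) = 0.064405; V(3,1) = 0.027774; V(3,2) = 0.000000; V(3,3) = 0.000000
Backward induction: V(k, i) = exp(-r*dt) * [p * V(k+1, i) + (1-p) * V(k+1, i+1)]; then take max(V_cont, immediate exercise) for American.
  V(2,0) = exp(-r*dt) * [p*0.064405 + (1-p)*0.027774] = 0.046377; exercise = 0.045906; V(2,0) = max -> 0.046377
  V(2,1) = exp(-r*dt) * [p*0.027774 + (1-p)*0.000000] = 0.014134; exercise = 0.010000; V(2,1) = max -> 0.014134
  V(2,2) = exp(-r*dt) * [p*0.000000 + (1-p)*0.000000] = 0.000000; exercise = 0.000000; V(2,2) = max -> 0.000000
  V(1,0) = exp(-r*dt) * [p*0.046377 + (1-p)*0.014134] = 0.030523; exercise = 0.027774; V(1,0) = max -> 0.030523
  V(1,1) = exp(-r*dt) * [p*0.014134 + (1-p)*0.000000] = 0.007193; exercise = 0.000000; V(1,1) = max -> 0.007193
  V(0,0) = exp(-r*dt) * [p*0.030523 + (1-p)*0.007193] = 0.019055; exercise = 0.010000; V(0,0) = max -> 0.019055

Answer: Price = V(0,0) = 0.0191


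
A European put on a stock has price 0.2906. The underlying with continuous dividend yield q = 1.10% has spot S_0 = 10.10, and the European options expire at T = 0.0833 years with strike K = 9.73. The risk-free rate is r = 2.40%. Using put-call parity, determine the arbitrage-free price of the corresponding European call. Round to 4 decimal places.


Answer: Call price = 0.6708

Derivation:
Put-call parity: C - P = S_0 * exp(-qT) - K * exp(-rT).
S_0 * exp(-qT) = 10.1000 * 0.99908412 = 10.09074961
K * exp(-rT) = 9.7300 * 0.99800280 = 9.71056722
C = P + S*exp(-qT) - K*exp(-rT)
C = 0.2906 + 10.09074961 - 9.71056722 = 0.6708


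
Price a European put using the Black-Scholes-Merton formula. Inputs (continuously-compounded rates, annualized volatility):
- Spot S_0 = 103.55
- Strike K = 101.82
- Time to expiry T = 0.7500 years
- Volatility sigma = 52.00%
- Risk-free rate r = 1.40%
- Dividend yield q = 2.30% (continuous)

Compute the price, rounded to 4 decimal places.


d1 = (ln(S/K) + (r - q + 0.5*sigma^2) * T) / (sigma * sqrt(T)) = 0.24759009
d2 = d1 - sigma * sqrt(T) = -0.20274312
exp(-rT) = 0.98955493; exp(-qT) = 0.98289793
P = K * exp(-rT) * N(-d2) - S_0 * exp(-qT) * N(-d1)
N(-d1) = 0.40222579; N(-d2) = 0.58033209
P = 101.8200 * 0.98955493 * 0.58033209 - 103.5500 * 0.98289793 * 0.40222579 = 17.5340

Answer: Price = 17.5340


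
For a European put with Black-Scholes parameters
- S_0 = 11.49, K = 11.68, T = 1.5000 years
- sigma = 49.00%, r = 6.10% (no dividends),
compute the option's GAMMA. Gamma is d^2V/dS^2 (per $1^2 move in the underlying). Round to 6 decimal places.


Answer: Gamma = 0.052855

Derivation:
d1 = 0.4252016163; d2 = -0.1749233707
phi(d1) = 0.3644606314; exp(-qT) = 1.0000000000; exp(-rT) = 0.9125613162
Gamma = exp(-qT) * phi(d1) / (S * sigma * sqrt(T)) = 1.0000000000 * 0.3644606314 / (11.4900 * 0.4900 * 1.2247448714) = 0.052855


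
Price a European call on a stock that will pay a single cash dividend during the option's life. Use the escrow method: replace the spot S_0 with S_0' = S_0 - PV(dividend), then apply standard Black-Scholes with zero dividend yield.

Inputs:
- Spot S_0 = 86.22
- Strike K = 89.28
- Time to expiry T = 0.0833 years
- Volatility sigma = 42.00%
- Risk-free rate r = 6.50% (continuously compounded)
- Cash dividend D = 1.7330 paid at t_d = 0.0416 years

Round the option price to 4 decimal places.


PV(D) = D * exp(-r * t_d) = 1.7330 * 0.99729965 = 1.72832030
S_0' = S_0 - PV(D) = 86.2200 - 1.72832030 = 84.49167970
d1 = (ln(S_0'/K) + (r + sigma^2/2)*T) / (sigma*sqrt(T)) = -0.34947300
d2 = d1 - sigma*sqrt(T) = -0.47069230
exp(-rT) = 0.99460013
N(d1) = 0.36336712; N(d2) = 0.31893024
C = S_0' * N(d1) - K * exp(-rT) * N(d2) = 84.49167970 * 0.36336712 - 89.2800 * 0.99460013 * 0.31893024 = 2.3812

Answer: Price = 2.3812


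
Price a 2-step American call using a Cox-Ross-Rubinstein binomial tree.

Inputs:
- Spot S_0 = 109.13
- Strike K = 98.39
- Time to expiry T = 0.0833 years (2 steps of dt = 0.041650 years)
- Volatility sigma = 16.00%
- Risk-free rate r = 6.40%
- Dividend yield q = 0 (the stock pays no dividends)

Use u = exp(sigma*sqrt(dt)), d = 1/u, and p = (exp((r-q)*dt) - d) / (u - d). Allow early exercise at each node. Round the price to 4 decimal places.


Answer: Price = V(0,0) = 11.2631

Derivation:
dt = T/N = 0.041650
u = exp(sigma*sqrt(dt)) = 1.033192; d = 1/u = 0.967874
p = (exp((r-q)*dt) - d) / (u - d) = 0.532701
Discount per step: exp(-r*dt) = 0.997338
Stock lattice S(k, i) with i counting down-moves:
  k=0: S(0,0) = 109.1300
  k=1: S(1,0) = 112.7523; S(1,1) = 105.6241
  k=2: S(2,0) = 116.4948; S(2,1) = 109.1300; S(2,2) = 102.2308
Terminal payoffs V(N, i) = max(S_T - K, 0):
  V(2,0) = 18.104783; V(2,1) = 10.740000; V(2,2) = 3.840817
Backward induction: V(k, i) = exp(-r*dt) * [p * V(k+1, i) + (1-p) * V(k+1, i+1)]; then take max(V_cont, immediate exercise) for American.
  V(1,0) = exp(-r*dt) * [p*18.104783 + (1-p)*10.740000] = 14.624195; exercise = 14.362276; V(1,0) = max -> 14.624195
  V(1,1) = exp(-r*dt) * [p*10.740000 + (1-p)*3.840817] = 7.496012; exercise = 7.234093; V(1,1) = max -> 7.496012
  V(0,0) = exp(-r*dt) * [p*14.624195 + (1-p)*7.496012] = 11.263141; exercise = 10.740000; V(0,0) = max -> 11.263141


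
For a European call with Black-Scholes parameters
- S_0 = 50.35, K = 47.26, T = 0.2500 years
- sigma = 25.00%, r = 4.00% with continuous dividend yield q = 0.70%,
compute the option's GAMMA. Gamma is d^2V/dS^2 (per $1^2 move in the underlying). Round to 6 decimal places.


Answer: Gamma = 0.051717

Derivation:
d1 = 0.6351747792; d2 = 0.5101747792
phi(d1) = 0.3260638580; exp(-qT) = 0.9982515304; exp(-rT) = 0.9900498337
Gamma = exp(-qT) * phi(d1) / (S * sigma * sqrt(T)) = 0.9982515304 * 0.3260638580 / (50.3500 * 0.2500 * 0.5000000000) = 0.051717


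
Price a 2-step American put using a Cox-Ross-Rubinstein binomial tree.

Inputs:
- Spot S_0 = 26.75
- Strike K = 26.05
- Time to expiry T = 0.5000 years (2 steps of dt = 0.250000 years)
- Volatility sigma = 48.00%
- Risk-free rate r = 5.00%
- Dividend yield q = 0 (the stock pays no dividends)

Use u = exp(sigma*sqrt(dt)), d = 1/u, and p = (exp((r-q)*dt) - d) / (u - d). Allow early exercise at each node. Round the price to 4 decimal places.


dt = T/N = 0.250000
u = exp(sigma*sqrt(dt)) = 1.271249; d = 1/u = 0.786628
p = (exp((r-q)*dt) - d) / (u - d) = 0.466242
Discount per step: exp(-r*dt) = 0.987578
Stock lattice S(k, i) with i counting down-moves:
  k=0: S(0,0) = 26.7500
  k=1: S(1,0) = 34.0059; S(1,1) = 21.0423
  k=2: S(2,0) = 43.2300; S(2,1) = 26.7500; S(2,2) = 16.5525
Terminal payoffs V(N, i) = max(K - S_T, 0):
  V(2,0) = 0.000000; V(2,1) = 0.000000; V(2,2) = 9.497544
Backward induction: V(k, i) = exp(-r*dt) * [p * V(k+1, i) + (1-p) * V(k+1, i+1)]; then take max(V_cont, immediate exercise) for American.
  V(1,0) = exp(-r*dt) * [p*0.000000 + (1-p)*0.000000] = 0.000000; exercise = 0.000000; V(1,0) = max -> 0.000000
  V(1,1) = exp(-r*dt) * [p*0.000000 + (1-p)*9.497544] = 5.006421; exercise = 5.007705; V(1,1) = max -> 5.007705
  V(0,0) = exp(-r*dt) * [p*0.000000 + (1-p)*5.007705] = 2.639701; exercise = 0.000000; V(0,0) = max -> 2.639701

Answer: Price = V(0,0) = 2.6397


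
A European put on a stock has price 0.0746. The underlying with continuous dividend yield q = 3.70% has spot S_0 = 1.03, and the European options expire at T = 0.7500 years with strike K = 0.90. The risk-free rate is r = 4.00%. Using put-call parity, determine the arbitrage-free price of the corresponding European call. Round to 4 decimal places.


Answer: Call price = 0.2030

Derivation:
Put-call parity: C - P = S_0 * exp(-qT) - K * exp(-rT).
S_0 * exp(-qT) = 1.0300 * 0.97263149 = 1.00181044
K * exp(-rT) = 0.9000 * 0.97044553 = 0.87340098
C = P + S*exp(-qT) - K*exp(-rT)
C = 0.0746 + 1.00181044 - 0.87340098 = 0.2030


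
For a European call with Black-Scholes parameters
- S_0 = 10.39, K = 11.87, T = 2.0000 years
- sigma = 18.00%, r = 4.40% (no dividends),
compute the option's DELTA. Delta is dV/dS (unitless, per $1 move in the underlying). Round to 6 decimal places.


d1 = -0.0501668829; d2 = -0.3047253241
phi(d1) = 0.3984405839; exp(-qT) = 1.0000000000; exp(-rT) = 0.9157608767
N(d1) = 0.4799947010
Delta = exp(-qT) * N(d1) = 1.0000000000 * 0.4799947010 = 0.479995

Answer: Delta = 0.479995


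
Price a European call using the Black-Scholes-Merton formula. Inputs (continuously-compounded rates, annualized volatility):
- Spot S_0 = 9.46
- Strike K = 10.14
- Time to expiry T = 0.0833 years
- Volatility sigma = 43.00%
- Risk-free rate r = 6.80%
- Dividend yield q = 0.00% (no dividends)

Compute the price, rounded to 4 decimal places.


Answer: Price = 0.2344

Derivation:
d1 = (ln(S/K) + (r - q + 0.5*sigma^2) * T) / (sigma * sqrt(T)) = -0.45163300
d2 = d1 - sigma * sqrt(T) = -0.57573848
exp(-rT) = 0.99435161; exp(-qT) = 1.00000000
C = S_0 * exp(-qT) * N(d1) - K * exp(-rT) * N(d2)
N(d1) = 0.32576670; N(d2) = 0.28239598
C = 9.4600 * 1.00000000 * 0.32576670 - 10.1400 * 0.99435161 * 0.28239598 = 0.2344


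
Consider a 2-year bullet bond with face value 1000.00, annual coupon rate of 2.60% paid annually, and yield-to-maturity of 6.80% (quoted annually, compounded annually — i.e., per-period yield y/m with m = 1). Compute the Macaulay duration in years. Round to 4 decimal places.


Coupon per period c = face * coupon_rate / m = 26.000000
Periods per year m = 1; per-period yield y/m = 0.068000
Number of cashflows N = 2
Cashflows (t years, CF_t, discount factor 1/(1+y/m)^(m*t), PV):
  t = 1.0000: CF_t = 26.000000, DF = 0.936330, PV = 24.344569
  t = 2.0000: CF_t = 1026.000000, DF = 0.876713, PV = 899.507638
Price P = sum_t PV_t = 923.852207
Macaulay numerator sum_t t * PV_t:
  t * PV_t at t = 1.0000: 24.344569
  t * PV_t at t = 2.0000: 1799.015276
Macaulay duration D = (sum_t t * PV_t) / P = 1823.359845 / 923.852207 = 1.973649

Answer: Macaulay duration = 1.9736 years


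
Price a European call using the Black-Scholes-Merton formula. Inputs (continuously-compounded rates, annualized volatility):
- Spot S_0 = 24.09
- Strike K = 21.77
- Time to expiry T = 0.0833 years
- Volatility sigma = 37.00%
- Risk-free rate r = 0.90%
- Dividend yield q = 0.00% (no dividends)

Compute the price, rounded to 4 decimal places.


Answer: Price = 2.5577

Derivation:
d1 = (ln(S/K) + (r - q + 0.5*sigma^2) * T) / (sigma * sqrt(T)) = 1.00868156
d2 = d1 - sigma * sqrt(T) = 0.90189313
exp(-rT) = 0.99925058; exp(-qT) = 1.00000000
C = S_0 * exp(-qT) * N(d1) - K * exp(-rT) * N(d2)
N(d1) = 0.84343631; N(d2) = 0.81644318
C = 24.0900 * 1.00000000 * 0.84343631 - 21.7700 * 0.99925058 * 0.81644318 = 2.5577


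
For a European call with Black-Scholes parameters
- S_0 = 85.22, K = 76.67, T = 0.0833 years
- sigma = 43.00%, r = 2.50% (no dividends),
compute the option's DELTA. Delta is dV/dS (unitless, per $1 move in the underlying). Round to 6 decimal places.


d1 = 0.9307343731; d2 = 0.8066288937
phi(d1) = 0.2587037305; exp(-qT) = 1.0000000000; exp(-rT) = 0.9979196669
N(d1) = 0.8240045077
Delta = exp(-qT) * N(d1) = 1.0000000000 * 0.8240045077 = 0.824005

Answer: Delta = 0.824005


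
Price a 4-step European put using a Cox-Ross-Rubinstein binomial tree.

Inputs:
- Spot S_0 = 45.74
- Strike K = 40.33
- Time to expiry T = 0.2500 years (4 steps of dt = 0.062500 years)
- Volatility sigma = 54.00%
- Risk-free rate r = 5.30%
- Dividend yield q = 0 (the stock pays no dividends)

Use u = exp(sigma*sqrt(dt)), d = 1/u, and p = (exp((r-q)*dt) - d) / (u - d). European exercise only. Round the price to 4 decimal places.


Answer: Price = V(0,0) = 2.4475

Derivation:
dt = T/N = 0.062500
u = exp(sigma*sqrt(dt)) = 1.144537; d = 1/u = 0.873716
p = (exp((r-q)*dt) - d) / (u - d) = 0.478553
Discount per step: exp(-r*dt) = 0.996693
Stock lattice S(k, i) with i counting down-moves:
  k=0: S(0,0) = 45.7400
  k=1: S(1,0) = 52.3511; S(1,1) = 39.9638
  k=2: S(2,0) = 59.9178; S(2,1) = 45.7400; S(2,2) = 34.9170
  k=3: S(3,0) = 68.5781; S(3,1) = 52.3511; S(3,2) = 39.9638; S(3,3) = 30.5075
  k=4: S(4,0) = 78.4902; S(4,1) = 59.9178; S(4,2) = 45.7400; S(4,3) = 34.9170; S(4,4) = 26.6549
Terminal payoffs V(N, i) = max(K - S_T, 0):
  V(4,0) = 0.000000; V(4,1) = 0.000000; V(4,2) = 0.000000; V(4,3) = 5.413022; V(4,4) = 13.675095
Backward induction: V(k, i) = exp(-r*dt) * [p * V(k+1, i) + (1-p) * V(k+1, i+1)].
  V(3,0) = exp(-r*dt) * [p*0.000000 + (1-p)*0.000000] = 0.000000
  V(3,1) = exp(-r*dt) * [p*0.000000 + (1-p)*0.000000] = 0.000000
  V(3,2) = exp(-r*dt) * [p*0.000000 + (1-p)*5.413022] = 2.813271
  V(3,3) = exp(-r*dt) * [p*5.413022 + (1-p)*13.675095] = 9.689109
  V(2,0) = exp(-r*dt) * [p*0.000000 + (1-p)*0.000000] = 0.000000
  V(2,1) = exp(-r*dt) * [p*0.000000 + (1-p)*2.813271] = 1.462121
  V(2,2) = exp(-r*dt) * [p*2.813271 + (1-p)*9.689109] = 6.377497
  V(1,0) = exp(-r*dt) * [p*0.000000 + (1-p)*1.462121] = 0.759898
  V(1,1) = exp(-r*dt) * [p*1.462121 + (1-p)*6.377497] = 4.011919
  V(0,0) = exp(-r*dt) * [p*0.759898 + (1-p)*4.011919] = 2.447534


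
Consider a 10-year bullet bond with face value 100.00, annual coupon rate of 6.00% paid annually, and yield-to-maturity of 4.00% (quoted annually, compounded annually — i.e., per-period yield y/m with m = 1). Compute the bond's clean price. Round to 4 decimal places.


Coupon per period c = face * coupon_rate / m = 6.000000
Periods per year m = 1; per-period yield y/m = 0.040000
Number of cashflows N = 10
Cashflows (t years, CF_t, discount factor 1/(1+y/m)^(m*t), PV):
  t = 1.0000: CF_t = 6.000000, DF = 0.961538, PV = 5.769231
  t = 2.0000: CF_t = 6.000000, DF = 0.924556, PV = 5.547337
  t = 3.0000: CF_t = 6.000000, DF = 0.888996, PV = 5.333978
  t = 4.0000: CF_t = 6.000000, DF = 0.854804, PV = 5.128825
  t = 5.0000: CF_t = 6.000000, DF = 0.821927, PV = 4.931563
  t = 6.0000: CF_t = 6.000000, DF = 0.790315, PV = 4.741887
  t = 7.0000: CF_t = 6.000000, DF = 0.759918, PV = 4.559507
  t = 8.0000: CF_t = 6.000000, DF = 0.730690, PV = 4.384141
  t = 9.0000: CF_t = 6.000000, DF = 0.702587, PV = 4.215520
  t = 10.0000: CF_t = 106.000000, DF = 0.675564, PV = 71.609802
Price P = sum_t PV_t = 116.221792

Answer: Price = 116.2218


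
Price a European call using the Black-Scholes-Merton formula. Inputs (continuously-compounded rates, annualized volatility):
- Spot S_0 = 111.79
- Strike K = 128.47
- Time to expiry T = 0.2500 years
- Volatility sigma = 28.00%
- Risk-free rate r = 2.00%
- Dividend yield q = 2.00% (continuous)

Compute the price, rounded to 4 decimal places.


Answer: Price = 1.4063

Derivation:
d1 = (ln(S/K) + (r - q + 0.5*sigma^2) * T) / (sigma * sqrt(T)) = -0.92338073
d2 = d1 - sigma * sqrt(T) = -1.06338073
exp(-rT) = 0.99501248; exp(-qT) = 0.99501248
C = S_0 * exp(-qT) * N(d1) - K * exp(-rT) * N(d2)
N(d1) = 0.17790441; N(d2) = 0.14380466
C = 111.7900 * 0.99501248 * 0.17790441 - 128.4700 * 0.99501248 * 0.14380466 = 1.4063
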